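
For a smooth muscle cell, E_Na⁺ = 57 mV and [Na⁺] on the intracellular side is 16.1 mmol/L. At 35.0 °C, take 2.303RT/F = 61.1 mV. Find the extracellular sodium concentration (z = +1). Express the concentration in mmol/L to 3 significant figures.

Nernst: E = (61.1/1) · log₁₀([out]/[in]), so log₁₀([out]/[in]) = 57.0 × 1 / 61.1 = 0.9329.
[out]/[in] = 10^(0.9329) = 8.568.
[out] = 8.568 × 16.1 = 138 mmol/L.

138 mmol/L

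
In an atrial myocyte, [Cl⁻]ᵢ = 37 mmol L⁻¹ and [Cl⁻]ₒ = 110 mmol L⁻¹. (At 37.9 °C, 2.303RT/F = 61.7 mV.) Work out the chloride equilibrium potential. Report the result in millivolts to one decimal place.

E = (61.7/z) · log₁₀([Cl⁻]_out/[Cl⁻]_in) with z = -1.
For an anion, dividing by z = -1 reverses the sign.
= (61.7/-1) · log₁₀(110/37) = -61.70 · log₁₀(2.973)
= -61.70 · (0.4732) = -29.20 mV

-29.2 mV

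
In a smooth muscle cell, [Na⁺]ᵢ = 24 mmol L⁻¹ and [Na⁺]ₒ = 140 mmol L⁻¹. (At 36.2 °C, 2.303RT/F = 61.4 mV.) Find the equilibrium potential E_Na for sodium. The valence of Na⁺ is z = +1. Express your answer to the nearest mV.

E = (61.4/z) · log₁₀([Na⁺]_out/[Na⁺]_in) with z = +1.
= (61.4/1) · log₁₀(140/24) = 61.40 · log₁₀(5.833)
= 61.40 · (0.7659) = 47.03 mV

47 mV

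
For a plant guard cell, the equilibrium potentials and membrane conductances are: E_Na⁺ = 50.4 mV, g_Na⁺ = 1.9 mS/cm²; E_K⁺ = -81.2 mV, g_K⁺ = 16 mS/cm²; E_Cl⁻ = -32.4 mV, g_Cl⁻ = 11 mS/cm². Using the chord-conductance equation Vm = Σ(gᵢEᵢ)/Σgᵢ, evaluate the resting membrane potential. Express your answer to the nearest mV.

-54 mV

Σ gᵢEᵢ = 1.9·(50.4) + 16·(-81.2) + 11·(-32.4) = -1559.84
Σ gᵢ = 1.9 + 16 + 11 = 28.9
Vm = -1559.84 / 28.9 = -53.97 mV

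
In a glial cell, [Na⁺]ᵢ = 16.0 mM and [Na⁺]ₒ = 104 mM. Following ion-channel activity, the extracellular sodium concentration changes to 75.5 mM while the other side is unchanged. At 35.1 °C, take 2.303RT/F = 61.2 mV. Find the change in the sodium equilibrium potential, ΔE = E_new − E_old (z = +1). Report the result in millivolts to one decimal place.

-8.5 mV

E_old = (61.2/1)·log₁₀(104/16.0) = 49.75 mV
E_new = (61.2/1)·log₁₀(75.5/16.0) = 41.24 mV
ΔE = 41.24 − (49.75) = -8.51 mV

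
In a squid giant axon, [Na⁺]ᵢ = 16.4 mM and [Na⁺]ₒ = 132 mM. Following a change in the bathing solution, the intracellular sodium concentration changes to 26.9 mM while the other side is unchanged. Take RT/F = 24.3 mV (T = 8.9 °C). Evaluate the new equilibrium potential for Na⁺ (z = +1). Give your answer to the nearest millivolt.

39 mV

After the shift: [Na⁺]_out = 132, [Na⁺]_in = 26.9 mM.
E_new = (24.3/1)·ln(132/26.9) = 24.30 · (1.5907) = 38.65 mV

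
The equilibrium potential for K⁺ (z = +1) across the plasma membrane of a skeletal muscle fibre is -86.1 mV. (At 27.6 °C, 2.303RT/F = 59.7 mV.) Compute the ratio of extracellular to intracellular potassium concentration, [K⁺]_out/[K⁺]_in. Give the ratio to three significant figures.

log₁₀([out]/[in]) = E·z/(59.7) = -86.1 × 1 / 59.7 = -1.4422
[out]/[in] = 10^(-1.4422) = 0.03612

0.0361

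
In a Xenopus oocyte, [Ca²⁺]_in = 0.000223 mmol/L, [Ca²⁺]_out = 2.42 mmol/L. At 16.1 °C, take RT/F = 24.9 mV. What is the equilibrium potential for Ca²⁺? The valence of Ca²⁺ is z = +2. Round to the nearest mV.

116 mV

E = (24.9/z) · ln([Ca²⁺]_out/[Ca²⁺]_in) with z = +2.
= (24.9/2) · ln(2.42/0.000223) = 12.45 · ln(1.085e+04)
= 12.45 · (9.2921) = 115.69 mV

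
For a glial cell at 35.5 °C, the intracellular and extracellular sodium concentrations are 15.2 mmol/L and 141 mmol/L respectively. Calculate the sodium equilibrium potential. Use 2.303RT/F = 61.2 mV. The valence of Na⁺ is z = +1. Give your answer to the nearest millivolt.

59 mV

E = (61.2/z) · log₁₀([Na⁺]_out/[Na⁺]_in) with z = +1.
= (61.2/1) · log₁₀(141/15.2) = 61.20 · log₁₀(9.276)
= 61.20 · (0.9674) = 59.20 mV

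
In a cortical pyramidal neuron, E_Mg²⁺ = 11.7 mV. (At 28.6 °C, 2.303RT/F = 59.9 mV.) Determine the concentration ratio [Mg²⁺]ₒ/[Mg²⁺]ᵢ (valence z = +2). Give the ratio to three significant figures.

2.46

log₁₀([out]/[in]) = E·z/(59.9) = 11.7 × 2 / 59.9 = 0.3907
[out]/[in] = 10^(0.3907) = 2.458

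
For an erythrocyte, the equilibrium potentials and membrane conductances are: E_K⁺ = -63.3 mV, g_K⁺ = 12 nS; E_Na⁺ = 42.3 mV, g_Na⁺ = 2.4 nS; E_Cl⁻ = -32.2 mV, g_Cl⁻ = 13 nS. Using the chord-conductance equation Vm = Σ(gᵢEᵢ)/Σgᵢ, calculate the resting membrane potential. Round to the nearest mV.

-39 mV

Σ gᵢEᵢ = 12·(-63.3) + 2.4·(42.3) + 13·(-32.2) = -1076.68
Σ gᵢ = 12 + 2.4 + 13 = 27.4
Vm = -1076.68 / 27.4 = -39.29 mV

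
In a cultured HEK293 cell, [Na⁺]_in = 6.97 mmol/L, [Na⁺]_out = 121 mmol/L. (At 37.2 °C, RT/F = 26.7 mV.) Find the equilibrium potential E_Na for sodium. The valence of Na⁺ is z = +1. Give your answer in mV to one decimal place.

E = (26.7/z) · ln([Na⁺]_out/[Na⁺]_in) with z = +1.
= (26.7/1) · ln(121/6.97) = 26.70 · ln(17.36)
= 26.70 · (2.8542) = 76.21 mV

76.2 mV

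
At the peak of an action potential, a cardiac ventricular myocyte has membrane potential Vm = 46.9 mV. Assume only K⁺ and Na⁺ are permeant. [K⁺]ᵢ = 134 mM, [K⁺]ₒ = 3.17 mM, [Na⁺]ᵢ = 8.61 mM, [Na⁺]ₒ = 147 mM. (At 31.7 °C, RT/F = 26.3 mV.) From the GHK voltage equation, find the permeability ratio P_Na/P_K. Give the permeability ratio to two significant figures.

Let α = P_Na/P_K. GHK: Vm = 26.3·ln[(Kₒ + α·Naₒ)/(Kᵢ + α·Naᵢ)].
e^(Vm/26.3) = e^(46.9/26.3) = 5.9493
So 5.9493·(Kᵢ + α·Naᵢ) = Kₒ + α·Naₒ → α = (5.9493·134.0 − 3.17) / (147.0 − 5.9493·8.61)
α = (797.2 − 3.17) / (147.0 − 51.22) = 794/95.78 = 8.29

8.3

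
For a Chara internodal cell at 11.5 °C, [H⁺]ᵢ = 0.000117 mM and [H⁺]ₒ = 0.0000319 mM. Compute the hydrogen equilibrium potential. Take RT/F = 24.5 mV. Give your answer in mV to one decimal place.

E = (24.5/z) · ln([H⁺]_out/[H⁺]_in) with z = +1.
= (24.5/1) · ln(0.0000319/0.000117) = 24.50 · ln(0.2726)
= 24.50 · (-1.2996) = -31.84 mV

-31.8 mV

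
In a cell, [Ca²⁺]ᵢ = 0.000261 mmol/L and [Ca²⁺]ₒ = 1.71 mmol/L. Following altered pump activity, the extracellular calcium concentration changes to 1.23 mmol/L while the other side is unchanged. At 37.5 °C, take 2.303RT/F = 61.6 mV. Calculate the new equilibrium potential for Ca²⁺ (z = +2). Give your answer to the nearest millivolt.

After the shift: [Ca²⁺]_out = 1.23, [Ca²⁺]_in = 0.000261 mmol/L.
E_new = (61.6/2)·log₁₀(1.23/0.000261) = 30.80 · (3.6733) = 113.14 mV

113 mV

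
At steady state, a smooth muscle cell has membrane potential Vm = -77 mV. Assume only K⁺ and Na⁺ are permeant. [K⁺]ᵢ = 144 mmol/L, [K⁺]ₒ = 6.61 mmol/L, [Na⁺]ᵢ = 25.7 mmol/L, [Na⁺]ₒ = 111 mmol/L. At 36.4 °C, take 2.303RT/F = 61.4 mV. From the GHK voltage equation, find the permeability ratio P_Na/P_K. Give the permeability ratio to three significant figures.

Let α = P_Na/P_K. GHK: Vm = 61.4·log₁₀[(Kₒ + α·Naₒ)/(Kᵢ + α·Naᵢ)].
10^(Vm/61.4) = 10^(-77.0/61.4) = 0.055709
So 0.055709·(Kᵢ + α·Naᵢ) = Kₒ + α·Naₒ → α = (0.055709·144.0 − 6.61) / (111.0 − 0.055709·25.7)
α = (8.022 − 6.61) / (111.0 − 1.432) = 1.412/109.6 = 0.01289

0.0129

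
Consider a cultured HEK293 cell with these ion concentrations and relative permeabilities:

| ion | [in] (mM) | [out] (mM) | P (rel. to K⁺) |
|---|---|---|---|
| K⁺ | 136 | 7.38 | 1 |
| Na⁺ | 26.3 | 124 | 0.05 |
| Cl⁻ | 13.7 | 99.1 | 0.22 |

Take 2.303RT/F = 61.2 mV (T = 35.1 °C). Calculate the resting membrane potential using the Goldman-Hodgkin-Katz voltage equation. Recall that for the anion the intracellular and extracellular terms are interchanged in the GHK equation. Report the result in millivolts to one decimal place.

Vm = 61.2 · log₁₀[(Σ P·[cation]ₒ + Σ P·[anion]ᵢ) / (Σ P·[cation]ᵢ + Σ P·[anion]ₒ)]
Numerator = 1×7.38 + 0.05×124 + 0.22×13.7 = 16.59
Denominator = 1×136 + 0.05×26.3 + 0.22×99.1 = 159.1
Vm = 61.2 · log₁₀(0.10429) = 61.2 × (-0.9818) = -60.08 mV

-60.1 mV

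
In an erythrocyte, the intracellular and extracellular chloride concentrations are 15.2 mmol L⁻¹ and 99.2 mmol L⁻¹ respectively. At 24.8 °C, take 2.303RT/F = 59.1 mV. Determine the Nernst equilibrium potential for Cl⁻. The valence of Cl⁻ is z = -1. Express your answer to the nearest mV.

E = (59.1/z) · log₁₀([Cl⁻]_out/[Cl⁻]_in) with z = -1.
For an anion, dividing by z = -1 reverses the sign.
= (59.1/-1) · log₁₀(99.2/15.2) = -59.10 · log₁₀(6.526)
= -59.10 · (0.8147) = -48.15 mV

-48 mV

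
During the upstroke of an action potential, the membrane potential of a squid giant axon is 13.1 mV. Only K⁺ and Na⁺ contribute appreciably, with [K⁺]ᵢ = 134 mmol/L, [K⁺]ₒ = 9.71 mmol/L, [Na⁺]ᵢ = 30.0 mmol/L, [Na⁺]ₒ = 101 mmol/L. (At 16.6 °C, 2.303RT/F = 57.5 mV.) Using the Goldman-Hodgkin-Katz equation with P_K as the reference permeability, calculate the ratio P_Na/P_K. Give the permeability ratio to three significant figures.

Let α = P_Na/P_K. GHK: Vm = 57.5·log₁₀[(Kₒ + α·Naₒ)/(Kᵢ + α·Naᵢ)].
10^(Vm/57.5) = 10^(13.1/57.5) = 1.6898
So 1.6898·(Kᵢ + α·Naᵢ) = Kₒ + α·Naₒ → α = (1.6898·134.0 − 9.71) / (101.0 − 1.6898·30.0)
α = (226.4 − 9.71) / (101.0 − 50.69) = 216.7/50.31 = 4.308

4.31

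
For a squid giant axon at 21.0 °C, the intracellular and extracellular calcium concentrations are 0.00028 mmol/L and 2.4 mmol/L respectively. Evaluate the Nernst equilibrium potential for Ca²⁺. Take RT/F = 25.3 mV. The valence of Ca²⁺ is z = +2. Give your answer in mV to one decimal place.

114.6 mV

E = (25.3/z) · ln([Ca²⁺]_out/[Ca²⁺]_in) with z = +2.
= (25.3/2) · ln(2.4/0.00028) = 12.65 · ln(8571)
= 12.65 · (9.0562) = 114.56 mV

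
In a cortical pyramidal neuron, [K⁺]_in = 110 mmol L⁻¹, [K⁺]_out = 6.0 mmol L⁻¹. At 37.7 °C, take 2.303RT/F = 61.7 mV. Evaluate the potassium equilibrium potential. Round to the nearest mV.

-78 mV

E = (61.7/z) · log₁₀([K⁺]_out/[K⁺]_in) with z = +1.
= (61.7/1) · log₁₀(6.0/110) = 61.70 · log₁₀(0.05455)
= 61.70 · (-1.2632) = -77.94 mV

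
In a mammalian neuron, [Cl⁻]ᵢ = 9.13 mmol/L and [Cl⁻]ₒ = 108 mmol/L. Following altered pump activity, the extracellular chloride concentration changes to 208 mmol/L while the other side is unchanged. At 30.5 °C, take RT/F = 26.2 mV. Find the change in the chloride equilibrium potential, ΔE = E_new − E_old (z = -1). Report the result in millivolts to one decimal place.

E_old = (26.2/-1)·ln(108/9.13) = -64.73 mV
E_new = (26.2/-1)·ln(208/9.13) = -81.90 mV
ΔE = -81.90 − (-64.73) = -17.17 mV

-17.2 mV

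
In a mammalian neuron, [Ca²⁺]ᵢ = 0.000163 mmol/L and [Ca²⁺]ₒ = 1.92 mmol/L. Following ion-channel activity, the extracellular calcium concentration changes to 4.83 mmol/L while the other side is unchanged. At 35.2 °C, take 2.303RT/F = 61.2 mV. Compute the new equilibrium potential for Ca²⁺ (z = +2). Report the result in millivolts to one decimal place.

After the shift: [Ca²⁺]_out = 4.83, [Ca²⁺]_in = 0.000163 mmol/L.
E_new = (61.2/2)·log₁₀(4.83/0.000163) = 30.60 · (4.4718) = 136.84 mV

136.8 mV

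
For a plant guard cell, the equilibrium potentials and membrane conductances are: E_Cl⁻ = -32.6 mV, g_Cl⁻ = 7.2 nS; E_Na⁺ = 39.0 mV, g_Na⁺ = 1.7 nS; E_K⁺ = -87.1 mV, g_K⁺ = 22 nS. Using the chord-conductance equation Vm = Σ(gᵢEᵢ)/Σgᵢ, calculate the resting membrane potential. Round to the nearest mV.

Σ gᵢEᵢ = 7.2·(-32.6) + 1.7·(39.0) + 22·(-87.1) = -2084.62
Σ gᵢ = 7.2 + 1.7 + 22 = 30.9
Vm = -2084.62 / 30.9 = -67.46 mV

-67 mV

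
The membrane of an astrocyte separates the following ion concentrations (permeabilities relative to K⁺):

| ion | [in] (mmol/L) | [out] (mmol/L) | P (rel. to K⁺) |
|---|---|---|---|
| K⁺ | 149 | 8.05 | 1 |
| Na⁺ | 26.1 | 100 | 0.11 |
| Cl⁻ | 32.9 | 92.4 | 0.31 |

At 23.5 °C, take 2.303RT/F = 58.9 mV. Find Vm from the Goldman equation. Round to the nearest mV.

Vm = 58.9 · log₁₀[(Σ P·[cation]ₒ + Σ P·[anion]ᵢ) / (Σ P·[cation]ᵢ + Σ P·[anion]ₒ)]
Numerator = 1×8.05 + 0.11×100 + 0.31×32.9 = 29.25
Denominator = 1×149 + 0.11×26.1 + 0.31×92.4 = 180.5
Vm = 58.9 · log₁₀(0.16203) = 58.9 × (-0.7904) = -46.55 mV

-47 mV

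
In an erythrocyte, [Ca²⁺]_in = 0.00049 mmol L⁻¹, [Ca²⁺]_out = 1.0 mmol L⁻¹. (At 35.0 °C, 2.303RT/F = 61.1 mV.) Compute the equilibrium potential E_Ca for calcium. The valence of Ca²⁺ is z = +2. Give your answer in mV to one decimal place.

101.1 mV

E = (61.1/z) · log₁₀([Ca²⁺]_out/[Ca²⁺]_in) with z = +2.
= (61.1/2) · log₁₀(1.0/0.00049) = 30.55 · log₁₀(2041)
= 30.55 · (3.3098) = 101.11 mV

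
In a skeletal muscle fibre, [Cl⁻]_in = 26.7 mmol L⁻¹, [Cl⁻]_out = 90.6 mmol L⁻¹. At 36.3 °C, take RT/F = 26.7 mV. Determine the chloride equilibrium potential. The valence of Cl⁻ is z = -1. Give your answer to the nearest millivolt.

-33 mV

E = (26.7/z) · ln([Cl⁻]_out/[Cl⁻]_in) with z = -1.
For an anion, dividing by z = -1 reverses the sign.
= (26.7/-1) · ln(90.6/26.7) = -26.70 · ln(3.393)
= -26.70 · (1.2218) = -32.62 mV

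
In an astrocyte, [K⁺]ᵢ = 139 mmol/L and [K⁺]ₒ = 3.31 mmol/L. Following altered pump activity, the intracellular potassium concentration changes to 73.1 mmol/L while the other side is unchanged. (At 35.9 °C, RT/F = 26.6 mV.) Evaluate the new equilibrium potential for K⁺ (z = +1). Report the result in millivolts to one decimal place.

-82.3 mV

After the shift: [K⁺]_out = 3.31, [K⁺]_in = 73.1 mmol/L.
E_new = (26.6/1)·ln(3.31/73.1) = 26.60 · (-3.0949) = -82.32 mV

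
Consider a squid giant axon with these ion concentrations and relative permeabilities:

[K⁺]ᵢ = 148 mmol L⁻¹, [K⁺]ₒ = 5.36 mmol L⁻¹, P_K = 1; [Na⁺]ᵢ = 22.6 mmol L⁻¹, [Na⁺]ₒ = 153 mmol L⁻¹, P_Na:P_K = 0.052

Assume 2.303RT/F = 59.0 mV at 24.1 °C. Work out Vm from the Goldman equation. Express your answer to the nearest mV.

Vm = 59.0 · log₁₀[(Σ P·[cation]ₒ + Σ P·[anion]ᵢ) / (Σ P·[cation]ᵢ + Σ P·[anion]ₒ)]
Numerator = 1×5.36 + 0.052×153 = 13.32
Denominator = 1×148 + 0.052×22.6 = 149.2
Vm = 59.0 · log₁₀(0.089264) = 59.0 × (-1.0493) = -61.91 mV

-62 mV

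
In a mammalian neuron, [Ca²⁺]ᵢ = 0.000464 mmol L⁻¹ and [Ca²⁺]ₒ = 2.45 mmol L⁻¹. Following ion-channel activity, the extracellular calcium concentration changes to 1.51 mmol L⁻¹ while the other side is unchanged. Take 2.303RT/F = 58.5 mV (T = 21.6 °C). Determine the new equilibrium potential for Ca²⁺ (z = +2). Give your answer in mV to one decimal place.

102.7 mV

After the shift: [Ca²⁺]_out = 1.51, [Ca²⁺]_in = 0.000464 mmol L⁻¹.
E_new = (58.5/2)·log₁₀(1.51/0.000464) = 29.25 · (3.5125) = 102.74 mV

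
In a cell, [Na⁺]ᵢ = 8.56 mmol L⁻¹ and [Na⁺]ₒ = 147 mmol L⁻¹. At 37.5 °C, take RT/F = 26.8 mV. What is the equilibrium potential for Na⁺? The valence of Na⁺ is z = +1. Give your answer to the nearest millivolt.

E = (26.8/z) · ln([Na⁺]_out/[Na⁺]_in) with z = +1.
= (26.8/1) · ln(147/8.56) = 26.80 · ln(17.17)
= 26.80 · (2.8433) = 76.20 mV

76 mV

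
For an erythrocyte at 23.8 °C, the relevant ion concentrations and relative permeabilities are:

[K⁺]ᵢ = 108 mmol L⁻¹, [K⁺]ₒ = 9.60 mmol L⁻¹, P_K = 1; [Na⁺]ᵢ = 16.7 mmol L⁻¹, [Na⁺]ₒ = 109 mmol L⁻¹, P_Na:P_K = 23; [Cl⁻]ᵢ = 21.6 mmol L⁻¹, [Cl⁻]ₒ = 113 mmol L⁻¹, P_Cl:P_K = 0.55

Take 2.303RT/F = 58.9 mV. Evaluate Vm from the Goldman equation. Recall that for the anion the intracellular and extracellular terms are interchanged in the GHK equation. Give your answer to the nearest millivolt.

Vm = 58.9 · log₁₀[(Σ P·[cation]ₒ + Σ P·[anion]ᵢ) / (Σ P·[cation]ᵢ + Σ P·[anion]ₒ)]
Numerator = 1×9.60 + 23×109 + 0.55×21.6 = 2528
Denominator = 1×108 + 23×16.7 + 0.55×113 = 554.2
Vm = 58.9 · log₁₀(4.562) = 58.9 × (0.6592) = 38.82 mV

39 mV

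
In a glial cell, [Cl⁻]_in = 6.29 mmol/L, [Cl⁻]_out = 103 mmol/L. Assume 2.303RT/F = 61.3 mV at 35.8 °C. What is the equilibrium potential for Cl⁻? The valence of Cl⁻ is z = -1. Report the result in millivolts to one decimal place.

E = (61.3/z) · log₁₀([Cl⁻]_out/[Cl⁻]_in) with z = -1.
For an anion, dividing by z = -1 reverses the sign.
= (61.3/-1) · log₁₀(103/6.29) = -61.30 · log₁₀(16.38)
= -61.30 · (1.2142) = -74.43 mV

-74.4 mV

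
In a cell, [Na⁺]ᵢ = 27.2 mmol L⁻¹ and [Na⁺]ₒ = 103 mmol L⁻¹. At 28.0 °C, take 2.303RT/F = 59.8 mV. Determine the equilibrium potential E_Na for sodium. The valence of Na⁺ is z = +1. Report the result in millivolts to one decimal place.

E = (59.8/z) · log₁₀([Na⁺]_out/[Na⁺]_in) with z = +1.
= (59.8/1) · log₁₀(103/27.2) = 59.80 · log₁₀(3.787)
= 59.80 · (0.5783) = 34.58 mV

34.6 mV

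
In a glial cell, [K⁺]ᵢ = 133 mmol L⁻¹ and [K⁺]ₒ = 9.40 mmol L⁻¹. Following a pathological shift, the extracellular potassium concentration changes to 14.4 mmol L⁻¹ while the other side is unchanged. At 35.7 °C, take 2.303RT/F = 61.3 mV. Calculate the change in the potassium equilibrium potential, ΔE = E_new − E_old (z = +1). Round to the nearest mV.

11 mV

E_old = (61.3/1)·log₁₀(9.40/133) = -70.54 mV
E_new = (61.3/1)·log₁₀(14.4/133) = -59.18 mV
ΔE = -59.18 − (-70.54) = 11.35 mV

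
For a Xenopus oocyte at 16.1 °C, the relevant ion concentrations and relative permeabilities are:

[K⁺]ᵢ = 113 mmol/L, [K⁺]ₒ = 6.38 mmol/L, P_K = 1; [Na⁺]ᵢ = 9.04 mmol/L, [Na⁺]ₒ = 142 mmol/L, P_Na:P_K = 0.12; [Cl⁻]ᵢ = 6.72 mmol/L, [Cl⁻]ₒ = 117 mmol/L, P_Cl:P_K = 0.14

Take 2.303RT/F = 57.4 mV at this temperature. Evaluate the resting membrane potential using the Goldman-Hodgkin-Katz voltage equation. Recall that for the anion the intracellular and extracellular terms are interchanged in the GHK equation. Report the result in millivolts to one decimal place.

-41.8 mV

Vm = 57.4 · log₁₀[(Σ P·[cation]ₒ + Σ P·[anion]ᵢ) / (Σ P·[cation]ᵢ + Σ P·[anion]ₒ)]
Numerator = 1×6.38 + 0.12×142 + 0.14×6.72 = 24.36
Denominator = 1×113 + 0.12×9.04 + 0.14×117 = 130.5
Vm = 57.4 · log₁₀(0.18672) = 57.4 × (-0.7288) = -41.83 mV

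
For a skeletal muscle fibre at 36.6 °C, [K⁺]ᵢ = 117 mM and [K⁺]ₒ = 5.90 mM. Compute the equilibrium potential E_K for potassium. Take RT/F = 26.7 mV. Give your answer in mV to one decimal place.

E = (26.7/z) · ln([K⁺]_out/[K⁺]_in) with z = +1.
= (26.7/1) · ln(5.90/117) = 26.70 · ln(0.05043)
= 26.70 · (-2.9872) = -79.76 mV

-79.8 mV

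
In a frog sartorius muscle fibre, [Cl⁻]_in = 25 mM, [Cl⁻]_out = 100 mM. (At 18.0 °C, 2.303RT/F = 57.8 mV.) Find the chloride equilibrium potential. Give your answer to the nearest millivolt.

-35 mV

E = (57.8/z) · log₁₀([Cl⁻]_out/[Cl⁻]_in) with z = -1.
For an anion, dividing by z = -1 reverses the sign.
= (57.8/-1) · log₁₀(100/25) = -57.80 · log₁₀(4)
= -57.80 · (0.6021) = -34.80 mV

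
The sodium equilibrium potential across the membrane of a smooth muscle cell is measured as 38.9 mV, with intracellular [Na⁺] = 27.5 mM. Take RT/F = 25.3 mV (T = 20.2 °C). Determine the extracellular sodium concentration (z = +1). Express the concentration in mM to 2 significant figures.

130 mM

Nernst: E = (25.3/1) · ln([out]/[in]), so ln([out]/[in]) = 38.9 × 1 / 25.3 = 1.5375.
[out]/[in] = e^(1.5375) = 4.653.
[out] = 4.653 × 27.5 = 128 mM.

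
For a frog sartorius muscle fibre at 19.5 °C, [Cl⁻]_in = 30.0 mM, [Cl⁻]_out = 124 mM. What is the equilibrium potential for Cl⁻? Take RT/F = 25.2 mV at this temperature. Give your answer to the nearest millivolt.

-36 mV

E = (25.2/z) · ln([Cl⁻]_out/[Cl⁻]_in) with z = -1.
For an anion, dividing by z = -1 reverses the sign.
= (25.2/-1) · ln(124/30.0) = -25.20 · ln(4.133)
= -25.20 · (1.4191) = -35.76 mV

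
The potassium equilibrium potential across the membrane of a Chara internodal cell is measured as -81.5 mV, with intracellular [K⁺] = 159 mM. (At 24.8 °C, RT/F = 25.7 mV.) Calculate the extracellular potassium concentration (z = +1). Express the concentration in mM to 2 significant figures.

6.7 mM

Nernst: E = (25.7/1) · ln([out]/[in]), so ln([out]/[in]) = -81.5 × 1 / 25.7 = -3.1712.
[out]/[in] = e^(-3.1712) = 0.04195.
[out] = 0.04195 × 159 = 6.671 mM.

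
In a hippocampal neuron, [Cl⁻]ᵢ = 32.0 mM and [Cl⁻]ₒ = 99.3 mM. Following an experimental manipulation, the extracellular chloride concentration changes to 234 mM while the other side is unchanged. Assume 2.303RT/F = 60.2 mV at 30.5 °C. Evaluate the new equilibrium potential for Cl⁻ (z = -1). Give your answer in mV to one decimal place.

-52.0 mV

After the shift: [Cl⁻]_out = 234, [Cl⁻]_in = 32.0 mM.
E_new = (60.2/-1)·log₁₀(234/32.0) = -60.20 · (0.8641) = -52.02 mV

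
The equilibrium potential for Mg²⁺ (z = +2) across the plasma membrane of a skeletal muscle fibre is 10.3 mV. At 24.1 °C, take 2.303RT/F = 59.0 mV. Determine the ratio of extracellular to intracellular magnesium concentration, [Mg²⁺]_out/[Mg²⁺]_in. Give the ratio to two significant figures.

log₁₀([out]/[in]) = E·z/(59.0) = 10.3 × 2 / 59.0 = 0.3492
[out]/[in] = 10^(0.3492) = 2.234

2.2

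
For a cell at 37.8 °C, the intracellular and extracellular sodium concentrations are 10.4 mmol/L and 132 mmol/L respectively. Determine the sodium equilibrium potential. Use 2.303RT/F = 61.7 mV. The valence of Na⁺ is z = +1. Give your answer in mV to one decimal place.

68.1 mV

E = (61.7/z) · log₁₀([Na⁺]_out/[Na⁺]_in) with z = +1.
= (61.7/1) · log₁₀(132/10.4) = 61.70 · log₁₀(12.69)
= 61.70 · (1.1035) = 68.09 mV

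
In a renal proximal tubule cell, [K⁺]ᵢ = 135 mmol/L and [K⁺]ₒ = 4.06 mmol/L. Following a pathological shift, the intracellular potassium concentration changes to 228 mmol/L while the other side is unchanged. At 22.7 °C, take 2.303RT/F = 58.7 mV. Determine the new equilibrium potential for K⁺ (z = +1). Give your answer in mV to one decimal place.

-102.7 mV

After the shift: [K⁺]_out = 4.06, [K⁺]_in = 228 mmol/L.
E_new = (58.7/1)·log₁₀(4.06/228) = 58.70 · (-1.7494) = -102.69 mV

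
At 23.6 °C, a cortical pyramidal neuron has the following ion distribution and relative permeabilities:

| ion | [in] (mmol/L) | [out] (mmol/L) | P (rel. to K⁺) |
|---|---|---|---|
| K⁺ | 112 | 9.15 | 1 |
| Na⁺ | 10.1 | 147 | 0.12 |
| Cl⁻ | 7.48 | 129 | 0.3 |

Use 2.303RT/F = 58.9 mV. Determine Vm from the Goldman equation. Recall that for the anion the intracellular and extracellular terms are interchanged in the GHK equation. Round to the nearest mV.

-42 mV

Vm = 58.9 · log₁₀[(Σ P·[cation]ₒ + Σ P·[anion]ᵢ) / (Σ P·[cation]ᵢ + Σ P·[anion]ₒ)]
Numerator = 1×9.15 + 0.12×147 + 0.3×7.48 = 29.03
Denominator = 1×112 + 0.12×10.1 + 0.3×129 = 151.9
Vm = 58.9 · log₁₀(0.19112) = 58.9 × (-0.7187) = -42.33 mV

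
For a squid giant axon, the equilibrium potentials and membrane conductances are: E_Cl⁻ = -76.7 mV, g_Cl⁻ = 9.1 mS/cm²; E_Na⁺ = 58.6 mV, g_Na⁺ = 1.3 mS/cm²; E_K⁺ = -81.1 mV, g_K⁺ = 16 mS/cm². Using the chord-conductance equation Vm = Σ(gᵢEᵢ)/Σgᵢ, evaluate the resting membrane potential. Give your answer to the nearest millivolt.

Σ gᵢEᵢ = 9.1·(-76.7) + 1.3·(58.6) + 16·(-81.1) = -1919.39
Σ gᵢ = 9.1 + 1.3 + 16 = 26.4
Vm = -1919.39 / 26.4 = -72.70 mV

-73 mV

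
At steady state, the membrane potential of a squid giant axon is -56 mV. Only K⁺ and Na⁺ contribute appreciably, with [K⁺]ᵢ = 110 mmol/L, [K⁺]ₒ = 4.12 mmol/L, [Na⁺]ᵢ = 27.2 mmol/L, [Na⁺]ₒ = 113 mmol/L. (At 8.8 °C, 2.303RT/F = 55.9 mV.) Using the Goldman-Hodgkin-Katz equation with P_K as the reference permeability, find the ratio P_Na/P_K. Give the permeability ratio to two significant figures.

0.062

Let α = P_Na/P_K. GHK: Vm = 55.9·log₁₀[(Kₒ + α·Naₒ)/(Kᵢ + α·Naᵢ)].
10^(Vm/55.9) = 10^(-56.0/55.9) = 0.099589
So 0.099589·(Kᵢ + α·Naᵢ) = Kₒ + α·Naₒ → α = (0.099589·110.0 − 4.12) / (113.0 − 0.099589·27.2)
α = (10.95 − 4.12) / (113.0 − 2.709) = 6.835/110.3 = 0.06197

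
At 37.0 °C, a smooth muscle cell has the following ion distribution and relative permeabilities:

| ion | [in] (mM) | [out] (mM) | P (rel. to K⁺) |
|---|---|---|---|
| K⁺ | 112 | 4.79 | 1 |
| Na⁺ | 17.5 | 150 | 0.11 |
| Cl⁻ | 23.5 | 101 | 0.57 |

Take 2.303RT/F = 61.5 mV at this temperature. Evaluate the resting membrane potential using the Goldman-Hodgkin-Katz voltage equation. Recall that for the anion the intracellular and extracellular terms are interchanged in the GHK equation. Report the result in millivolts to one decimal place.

Vm = 61.5 · log₁₀[(Σ P·[cation]ₒ + Σ P·[anion]ᵢ) / (Σ P·[cation]ᵢ + Σ P·[anion]ₒ)]
Numerator = 1×4.79 + 0.11×150 + 0.57×23.5 = 34.69
Denominator = 1×112 + 0.11×17.5 + 0.57×101 = 171.5
Vm = 61.5 · log₁₀(0.20225) = 61.5 × (-0.6941) = -42.69 mV

-42.7 mV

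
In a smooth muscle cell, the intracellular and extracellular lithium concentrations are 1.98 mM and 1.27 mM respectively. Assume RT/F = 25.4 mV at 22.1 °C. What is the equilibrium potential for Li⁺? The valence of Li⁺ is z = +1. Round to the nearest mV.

E = (25.4/z) · ln([Li⁺]_out/[Li⁺]_in) with z = +1.
= (25.4/1) · ln(1.27/1.98) = 25.40 · ln(0.6414)
= 25.40 · (-0.4441) = -11.28 mV

-11 mV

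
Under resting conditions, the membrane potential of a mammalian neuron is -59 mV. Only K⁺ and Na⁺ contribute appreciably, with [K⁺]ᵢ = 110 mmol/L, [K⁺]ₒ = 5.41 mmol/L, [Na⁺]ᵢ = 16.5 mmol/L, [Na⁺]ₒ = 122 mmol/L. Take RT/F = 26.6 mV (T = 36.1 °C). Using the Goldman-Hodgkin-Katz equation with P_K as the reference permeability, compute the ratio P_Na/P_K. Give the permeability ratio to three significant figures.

Let α = P_Na/P_K. GHK: Vm = 26.6·ln[(Kₒ + α·Naₒ)/(Kᵢ + α·Naᵢ)].
e^(Vm/26.6) = e^(-59.0/26.6) = 0.10882
So 0.10882·(Kᵢ + α·Naᵢ) = Kₒ + α·Naₒ → α = (0.10882·110.0 − 5.41) / (122.0 − 0.10882·16.5)
α = (11.97 − 5.41) / (122.0 − 1.796) = 6.56/120.2 = 0.05458

0.0546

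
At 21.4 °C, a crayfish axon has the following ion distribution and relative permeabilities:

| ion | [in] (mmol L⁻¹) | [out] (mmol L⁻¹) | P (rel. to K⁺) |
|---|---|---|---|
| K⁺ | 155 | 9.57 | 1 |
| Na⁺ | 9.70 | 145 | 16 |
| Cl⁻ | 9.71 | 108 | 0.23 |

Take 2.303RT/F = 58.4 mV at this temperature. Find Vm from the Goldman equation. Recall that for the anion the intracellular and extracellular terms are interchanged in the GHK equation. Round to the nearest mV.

Vm = 58.4 · log₁₀[(Σ P·[cation]ₒ + Σ P·[anion]ᵢ) / (Σ P·[cation]ᵢ + Σ P·[anion]ₒ)]
Numerator = 1×9.57 + 16×145 + 0.23×9.71 = 2332
Denominator = 1×155 + 16×9.70 + 0.23×108 = 335
Vm = 58.4 · log₁₀(6.9598) = 58.4 × (0.8426) = 49.21 mV

49 mV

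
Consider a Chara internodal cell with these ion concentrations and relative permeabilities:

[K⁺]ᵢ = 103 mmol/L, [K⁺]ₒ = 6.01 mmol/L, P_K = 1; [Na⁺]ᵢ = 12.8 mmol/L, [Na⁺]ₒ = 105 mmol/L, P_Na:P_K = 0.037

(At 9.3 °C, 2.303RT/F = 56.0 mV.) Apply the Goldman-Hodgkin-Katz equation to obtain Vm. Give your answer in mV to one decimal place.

Vm = 56.0 · log₁₀[(Σ P·[cation]ₒ + Σ P·[anion]ᵢ) / (Σ P·[cation]ᵢ + Σ P·[anion]ₒ)]
Numerator = 1×6.01 + 0.037×105 = 9.895
Denominator = 1×103 + 0.037×12.8 = 103.5
Vm = 56.0 · log₁₀(0.095628) = 56.0 × (-1.0194) = -57.09 mV

-57.1 mV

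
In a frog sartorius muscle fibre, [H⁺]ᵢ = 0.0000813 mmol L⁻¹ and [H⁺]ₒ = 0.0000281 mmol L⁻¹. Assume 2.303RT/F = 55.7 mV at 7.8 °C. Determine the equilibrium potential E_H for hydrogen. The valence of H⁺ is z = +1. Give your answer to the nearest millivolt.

-26 mV

E = (55.7/z) · log₁₀([H⁺]_out/[H⁺]_in) with z = +1.
= (55.7/1) · log₁₀(0.0000281/0.0000813) = 55.70 · log₁₀(0.3456)
= 55.70 · (-0.4614) = -25.70 mV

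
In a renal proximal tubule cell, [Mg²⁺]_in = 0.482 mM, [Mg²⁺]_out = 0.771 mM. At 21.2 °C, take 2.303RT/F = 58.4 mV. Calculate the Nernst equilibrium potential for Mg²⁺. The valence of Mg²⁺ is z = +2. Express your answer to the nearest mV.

E = (58.4/z) · log₁₀([Mg²⁺]_out/[Mg²⁺]_in) with z = +2.
= (58.4/2) · log₁₀(0.771/0.482) = 29.20 · log₁₀(1.6)
= 29.20 · (0.2040) = 5.96 mV

6 mV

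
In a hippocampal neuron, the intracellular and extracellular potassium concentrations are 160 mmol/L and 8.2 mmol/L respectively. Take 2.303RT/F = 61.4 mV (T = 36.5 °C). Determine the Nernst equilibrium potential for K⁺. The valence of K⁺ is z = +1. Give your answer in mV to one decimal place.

-79.2 mV

E = (61.4/z) · log₁₀([K⁺]_out/[K⁺]_in) with z = +1.
= (61.4/1) · log₁₀(8.2/160) = 61.40 · log₁₀(0.05125)
= 61.40 · (-1.2903) = -79.22 mV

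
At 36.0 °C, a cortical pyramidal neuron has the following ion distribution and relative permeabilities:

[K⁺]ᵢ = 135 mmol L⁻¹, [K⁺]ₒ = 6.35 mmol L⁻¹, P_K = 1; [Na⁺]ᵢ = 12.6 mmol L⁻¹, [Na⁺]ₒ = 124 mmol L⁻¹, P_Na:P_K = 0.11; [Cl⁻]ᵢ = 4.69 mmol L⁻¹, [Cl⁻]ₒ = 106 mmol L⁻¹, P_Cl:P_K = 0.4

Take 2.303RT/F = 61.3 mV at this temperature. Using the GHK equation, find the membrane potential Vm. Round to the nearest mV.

Vm = 61.3 · log₁₀[(Σ P·[cation]ₒ + Σ P·[anion]ᵢ) / (Σ P·[cation]ᵢ + Σ P·[anion]ₒ)]
Numerator = 1×6.35 + 0.11×124 + 0.4×4.69 = 21.87
Denominator = 1×135 + 0.11×12.6 + 0.4×106 = 178.8
Vm = 61.3 · log₁₀(0.1223) = 61.3 × (-0.9126) = -55.94 mV

-56 mV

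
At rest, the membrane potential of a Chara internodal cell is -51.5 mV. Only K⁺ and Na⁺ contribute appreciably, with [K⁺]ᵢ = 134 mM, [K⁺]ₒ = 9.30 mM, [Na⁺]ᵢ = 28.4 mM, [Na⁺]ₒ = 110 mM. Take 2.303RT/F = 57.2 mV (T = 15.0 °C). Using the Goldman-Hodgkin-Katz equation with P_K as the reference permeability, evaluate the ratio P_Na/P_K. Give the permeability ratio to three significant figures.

Let α = P_Na/P_K. GHK: Vm = 57.2·log₁₀[(Kₒ + α·Naₒ)/(Kᵢ + α·Naᵢ)].
10^(Vm/57.2) = 10^(-51.5/57.2) = 0.12579
So 0.12579·(Kᵢ + α·Naᵢ) = Kₒ + α·Naₒ → α = (0.12579·134.0 − 9.3) / (110.0 − 0.12579·28.4)
α = (16.86 − 9.3) / (110.0 − 3.572) = 7.556/106.4 = 0.071

0.0710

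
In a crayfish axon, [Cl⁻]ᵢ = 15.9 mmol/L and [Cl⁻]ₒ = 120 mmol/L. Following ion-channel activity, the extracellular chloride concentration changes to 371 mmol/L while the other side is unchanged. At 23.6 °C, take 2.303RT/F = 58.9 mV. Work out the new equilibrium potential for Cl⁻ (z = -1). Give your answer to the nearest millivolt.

After the shift: [Cl⁻]_out = 371, [Cl⁻]_in = 15.9 mmol/L.
E_new = (58.9/-1)·log₁₀(371/15.9) = -58.90 · (1.3680) = -80.57 mV

-81 mV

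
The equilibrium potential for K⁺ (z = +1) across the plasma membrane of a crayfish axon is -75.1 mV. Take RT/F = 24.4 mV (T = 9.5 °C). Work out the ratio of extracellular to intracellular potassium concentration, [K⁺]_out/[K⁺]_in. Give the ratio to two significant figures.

ln([out]/[in]) = E·z/(24.4) = -75.1 × 1 / 24.4 = -3.0779
[out]/[in] = e^(-3.0779) = 0.04606

0.046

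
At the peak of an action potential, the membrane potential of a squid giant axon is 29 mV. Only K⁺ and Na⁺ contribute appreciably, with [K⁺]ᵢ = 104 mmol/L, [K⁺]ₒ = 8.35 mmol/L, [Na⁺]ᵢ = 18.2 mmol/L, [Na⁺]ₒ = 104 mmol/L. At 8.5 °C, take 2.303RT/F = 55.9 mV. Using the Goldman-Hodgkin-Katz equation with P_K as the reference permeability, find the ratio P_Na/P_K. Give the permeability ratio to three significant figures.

7.63

Let α = P_Na/P_K. GHK: Vm = 55.9·log₁₀[(Kₒ + α·Naₒ)/(Kᵢ + α·Naᵢ)].
10^(Vm/55.9) = 10^(29.0/55.9) = 3.302
So 3.302·(Kᵢ + α·Naᵢ) = Kₒ + α·Naₒ → α = (3.302·104.0 − 8.35) / (104.0 − 3.302·18.2)
α = (343.4 − 8.35) / (104.0 − 60.1) = 335.1/43.9 = 7.632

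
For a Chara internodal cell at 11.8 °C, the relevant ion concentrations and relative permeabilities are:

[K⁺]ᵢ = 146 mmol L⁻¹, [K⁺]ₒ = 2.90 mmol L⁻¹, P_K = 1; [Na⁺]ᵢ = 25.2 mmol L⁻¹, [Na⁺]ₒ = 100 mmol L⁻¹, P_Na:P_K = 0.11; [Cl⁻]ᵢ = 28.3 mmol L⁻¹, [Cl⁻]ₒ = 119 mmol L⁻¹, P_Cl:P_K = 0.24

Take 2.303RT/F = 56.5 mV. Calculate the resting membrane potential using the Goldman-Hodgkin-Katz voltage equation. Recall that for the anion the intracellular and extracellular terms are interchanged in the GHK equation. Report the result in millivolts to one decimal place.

-52.7 mV

Vm = 56.5 · log₁₀[(Σ P·[cation]ₒ + Σ P·[anion]ᵢ) / (Σ P·[cation]ᵢ + Σ P·[anion]ₒ)]
Numerator = 1×2.90 + 0.11×100 + 0.24×28.3 = 20.69
Denominator = 1×146 + 0.11×25.2 + 0.24×119 = 177.3
Vm = 56.5 · log₁₀(0.11669) = 56.5 × (-0.9330) = -52.71 mV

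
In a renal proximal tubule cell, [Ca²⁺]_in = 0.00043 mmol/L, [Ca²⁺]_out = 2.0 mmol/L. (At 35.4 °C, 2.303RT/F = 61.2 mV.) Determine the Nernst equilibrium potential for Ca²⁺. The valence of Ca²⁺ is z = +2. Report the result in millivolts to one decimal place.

112.2 mV

E = (61.2/z) · log₁₀([Ca²⁺]_out/[Ca²⁺]_in) with z = +2.
= (61.2/2) · log₁₀(2.0/0.00043) = 30.60 · log₁₀(4651)
= 30.60 · (3.6676) = 112.23 mV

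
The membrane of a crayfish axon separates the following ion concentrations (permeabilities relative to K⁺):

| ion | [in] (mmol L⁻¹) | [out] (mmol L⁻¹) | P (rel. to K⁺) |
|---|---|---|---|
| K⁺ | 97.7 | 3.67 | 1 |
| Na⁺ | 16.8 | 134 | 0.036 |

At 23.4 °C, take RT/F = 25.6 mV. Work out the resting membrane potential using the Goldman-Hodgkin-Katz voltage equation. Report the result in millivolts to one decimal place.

-62.7 mV

Vm = 25.6 · ln[(Σ P·[cation]ₒ + Σ P·[anion]ᵢ) / (Σ P·[cation]ᵢ + Σ P·[anion]ₒ)]
Numerator = 1×3.67 + 0.036×134 = 8.494
Denominator = 1×97.7 + 0.036×16.8 = 98.3
Vm = 25.6 · ln(0.086405) = 25.6 × (-2.4487) = -62.69 mV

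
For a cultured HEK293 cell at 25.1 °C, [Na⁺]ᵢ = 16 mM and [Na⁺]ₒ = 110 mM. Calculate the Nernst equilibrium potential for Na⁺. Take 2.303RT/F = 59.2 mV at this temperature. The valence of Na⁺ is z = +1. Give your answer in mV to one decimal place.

E = (59.2/z) · log₁₀([Na⁺]_out/[Na⁺]_in) with z = +1.
= (59.2/1) · log₁₀(110/16) = 59.20 · log₁₀(6.875)
= 59.20 · (0.8373) = 49.57 mV

49.6 mV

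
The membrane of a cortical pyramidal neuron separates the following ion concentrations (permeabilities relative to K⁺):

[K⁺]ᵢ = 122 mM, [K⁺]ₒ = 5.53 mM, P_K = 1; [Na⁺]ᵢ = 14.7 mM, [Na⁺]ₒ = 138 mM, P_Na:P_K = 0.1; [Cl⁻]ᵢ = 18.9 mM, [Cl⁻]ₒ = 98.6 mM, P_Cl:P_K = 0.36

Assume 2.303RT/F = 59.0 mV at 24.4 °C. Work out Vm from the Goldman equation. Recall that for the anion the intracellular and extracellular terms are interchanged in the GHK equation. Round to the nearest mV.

Vm = 59.0 · log₁₀[(Σ P·[cation]ₒ + Σ P·[anion]ᵢ) / (Σ P·[cation]ᵢ + Σ P·[anion]ₒ)]
Numerator = 1×5.53 + 0.1×138 + 0.36×18.9 = 26.13
Denominator = 1×122 + 0.1×14.7 + 0.36×98.6 = 159
Vm = 59.0 · log₁₀(0.1644) = 59.0 × (-0.7841) = -46.26 mV

-46 mV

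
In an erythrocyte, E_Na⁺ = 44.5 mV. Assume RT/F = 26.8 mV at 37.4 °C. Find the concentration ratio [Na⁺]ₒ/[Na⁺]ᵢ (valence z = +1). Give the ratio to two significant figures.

ln([out]/[in]) = E·z/(26.8) = 44.5 × 1 / 26.8 = 1.6604
[out]/[in] = e^(1.6604) = 5.262

5.3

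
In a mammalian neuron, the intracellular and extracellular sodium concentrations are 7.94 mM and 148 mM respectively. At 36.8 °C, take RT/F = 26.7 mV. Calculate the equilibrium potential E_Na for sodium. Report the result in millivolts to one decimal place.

78.1 mV

E = (26.7/z) · ln([Na⁺]_out/[Na⁺]_in) with z = +1.
= (26.7/1) · ln(148/7.94) = 26.70 · ln(18.64)
= 26.70 · (2.9253) = 78.11 mV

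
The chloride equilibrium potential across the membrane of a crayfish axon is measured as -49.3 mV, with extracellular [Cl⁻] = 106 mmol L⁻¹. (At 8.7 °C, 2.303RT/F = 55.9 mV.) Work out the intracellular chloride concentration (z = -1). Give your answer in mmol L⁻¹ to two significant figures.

14 mmol L⁻¹

Nernst: E = (55.9/-1) · log₁₀([out]/[in]), so log₁₀([out]/[in]) = -49.3 × -1 / 55.9 = 0.8819.
[out]/[in] = 10^(0.8819) = 7.62.
[in] = 106 / 7.62 = 13.91 mmol L⁻¹.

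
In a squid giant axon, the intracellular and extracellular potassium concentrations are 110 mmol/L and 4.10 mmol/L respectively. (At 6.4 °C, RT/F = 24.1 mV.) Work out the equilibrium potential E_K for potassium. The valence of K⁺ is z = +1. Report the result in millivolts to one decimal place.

E = (24.1/z) · ln([K⁺]_out/[K⁺]_in) with z = +1.
= (24.1/1) · ln(4.10/110) = 24.10 · ln(0.03727)
= 24.10 · (-3.2895) = -79.28 mV

-79.3 mV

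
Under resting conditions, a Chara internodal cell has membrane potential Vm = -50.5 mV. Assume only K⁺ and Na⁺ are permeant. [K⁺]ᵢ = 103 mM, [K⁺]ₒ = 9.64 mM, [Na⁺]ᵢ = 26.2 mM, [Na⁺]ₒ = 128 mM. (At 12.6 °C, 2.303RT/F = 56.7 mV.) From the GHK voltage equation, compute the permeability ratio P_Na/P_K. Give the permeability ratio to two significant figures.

0.029

Let α = P_Na/P_K. GHK: Vm = 56.7·log₁₀[(Kₒ + α·Naₒ)/(Kᵢ + α·Naᵢ)].
10^(Vm/56.7) = 10^(-50.5/56.7) = 0.12863
So 0.12863·(Kᵢ + α·Naᵢ) = Kₒ + α·Naₒ → α = (0.12863·103.0 − 9.64) / (128.0 − 0.12863·26.2)
α = (13.25 − 9.64) / (128.0 − 3.37) = 3.609/124.6 = 0.02896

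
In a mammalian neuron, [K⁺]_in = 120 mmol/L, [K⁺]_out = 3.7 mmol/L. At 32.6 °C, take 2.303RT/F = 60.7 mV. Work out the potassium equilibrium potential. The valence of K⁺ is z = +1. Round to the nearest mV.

-92 mV

E = (60.7/z) · log₁₀([K⁺]_out/[K⁺]_in) with z = +1.
= (60.7/1) · log₁₀(3.7/120) = 60.70 · log₁₀(0.03083)
= 60.70 · (-1.5110) = -91.72 mV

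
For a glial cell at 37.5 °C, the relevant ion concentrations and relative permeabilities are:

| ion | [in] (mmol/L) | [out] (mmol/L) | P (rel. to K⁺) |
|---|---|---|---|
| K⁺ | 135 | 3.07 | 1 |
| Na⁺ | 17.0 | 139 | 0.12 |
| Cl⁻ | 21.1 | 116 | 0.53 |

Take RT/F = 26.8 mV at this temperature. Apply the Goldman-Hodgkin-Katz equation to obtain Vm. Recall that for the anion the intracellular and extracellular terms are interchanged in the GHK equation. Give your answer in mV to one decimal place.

Vm = 26.8 · ln[(Σ P·[cation]ₒ + Σ P·[anion]ᵢ) / (Σ P·[cation]ᵢ + Σ P·[anion]ₒ)]
Numerator = 1×3.07 + 0.12×139 + 0.53×21.1 = 30.93
Denominator = 1×135 + 0.12×17.0 + 0.53×116 = 198.5
Vm = 26.8 · ln(0.15582) = 26.8 × (-1.8591) = -49.82 mV

-49.8 mV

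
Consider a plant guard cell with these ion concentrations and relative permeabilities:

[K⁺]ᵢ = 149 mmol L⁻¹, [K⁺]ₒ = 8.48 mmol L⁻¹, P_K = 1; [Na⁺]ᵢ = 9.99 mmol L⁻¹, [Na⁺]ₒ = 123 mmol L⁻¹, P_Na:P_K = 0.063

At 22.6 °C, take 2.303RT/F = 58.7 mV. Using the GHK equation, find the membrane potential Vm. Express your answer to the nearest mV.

Vm = 58.7 · log₁₀[(Σ P·[cation]ₒ + Σ P·[anion]ᵢ) / (Σ P·[cation]ᵢ + Σ P·[anion]ₒ)]
Numerator = 1×8.48 + 0.063×123 = 16.23
Denominator = 1×149 + 0.063×9.99 = 149.6
Vm = 58.7 · log₁₀(0.10846) = 58.7 × (-0.9647) = -56.63 mV

-57 mV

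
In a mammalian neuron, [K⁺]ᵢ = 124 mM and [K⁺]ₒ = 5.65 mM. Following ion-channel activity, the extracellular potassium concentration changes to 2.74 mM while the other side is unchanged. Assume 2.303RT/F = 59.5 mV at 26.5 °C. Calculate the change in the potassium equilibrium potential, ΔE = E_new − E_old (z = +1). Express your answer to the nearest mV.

E_old = (59.5/1)·log₁₀(5.65/124) = -79.81 mV
E_new = (59.5/1)·log₁₀(2.74/124) = -98.51 mV
ΔE = -98.51 − (-79.81) = -18.70 mV

-19 mV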